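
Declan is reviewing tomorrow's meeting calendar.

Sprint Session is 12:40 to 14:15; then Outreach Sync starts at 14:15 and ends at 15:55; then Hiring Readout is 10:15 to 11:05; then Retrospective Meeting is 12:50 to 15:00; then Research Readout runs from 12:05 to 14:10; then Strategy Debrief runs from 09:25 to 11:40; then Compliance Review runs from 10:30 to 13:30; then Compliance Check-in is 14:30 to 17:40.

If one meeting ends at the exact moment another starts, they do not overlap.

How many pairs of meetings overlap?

12

Two intervals overlap when each starts before the other ends.
Sorted by start: Strategy Debrief, Hiring Readout, Compliance Review, Research Readout, Sprint Session, Retrospective Meeting, Outreach Sync, Compliance Check-in.
Hiring Readout starts before Strategy Debrief ends → Strategy Debrief and Hiring Readout overlap.
Compliance Review starts before Strategy Debrief ends → Strategy Debrief and Compliance Review overlap.
Research Readout starts after Strategy Debrief ends — done with Strategy Debrief.
Compliance Review starts before Hiring Readout ends → Hiring Readout and Compliance Review overlap.
Research Readout starts after Hiring Readout ends — done with Hiring Readout.
Research Readout starts before Compliance Review ends → Compliance Review and Research Readout overlap.
Sprint Session starts before Compliance Review ends → Compliance Review and Sprint Session overlap.
Retrospective Meeting starts before Compliance Review ends → Compliance Review and Retrospective Meeting overlap.
Outreach Sync starts after Compliance Review ends — done with Compliance Review.
Sprint Session starts before Research Readout ends → Research Readout and Sprint Session overlap.
Retrospective Meeting starts before Research Readout ends → Research Readout and Retrospective Meeting overlap.
Outreach Sync starts after Research Readout ends — done with Research Readout.
Retrospective Meeting starts before Sprint Session ends → Sprint Session and Retrospective Meeting overlap.
Outreach Sync starts exactly when Sprint Session ends (back-to-back, no overlap) — done with Sprint Session.
Outreach Sync starts before Retrospective Meeting ends → Retrospective Meeting and Outreach Sync overlap.
Compliance Check-in starts before Retrospective Meeting ends → Retrospective Meeting and Compliance Check-in overlap.
Compliance Check-in starts before Outreach Sync ends → Outreach Sync and Compliance Check-in overlap.
Overlapping pairs: Compliance Check-in & Outreach Sync, Compliance Check-in & Retrospective Meeting, Compliance Review & Hiring Readout, Compliance Review & Research Readout, Compliance Review & Retrospective Meeting, Compliance Review & Sprint Session, Compliance Review & Strategy Debrief, Hiring Readout & Strategy Debrief, Outreach Sync & Retrospective Meeting, Research Readout & Retrospective Meeting, Research Readout & Sprint Session, Retrospective Meeting & Sprint Session — 12 in total.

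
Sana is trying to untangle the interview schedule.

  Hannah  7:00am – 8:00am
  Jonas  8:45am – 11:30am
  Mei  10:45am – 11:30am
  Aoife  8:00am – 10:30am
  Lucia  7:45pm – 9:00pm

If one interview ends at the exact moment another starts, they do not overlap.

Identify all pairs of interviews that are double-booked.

Aoife & Jonas, Jonas & Mei

Two intervals overlap when each starts before the other ends.
Sorted by start: Hannah, Aoife, Jonas, Mei, Lucia.
Aoife starts exactly when Hannah ends (back-to-back, no overlap); Hannah is clear from here.
Jonas starts before Aoife ends → Aoife and Jonas overlap.
Mei starts after Aoife ends; Aoife is clear from here.
Mei starts before Jonas ends → Jonas and Mei overlap.
Lucia starts after Jonas ends.
Lucia starts after Mei ends.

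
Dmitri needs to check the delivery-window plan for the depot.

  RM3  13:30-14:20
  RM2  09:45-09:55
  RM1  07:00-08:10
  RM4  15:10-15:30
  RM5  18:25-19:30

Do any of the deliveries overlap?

No

Sorted by start: RM1, RM2, RM3, RM4, RM5.
RM2 starts after RM1 ends; RM1 is clear from here.
RM3 starts after RM2 ends; RM2 is clear from here.
RM4 starts after RM3 ends; RM3 is clear from here.
RM5 starts after RM4 ends.
Every pair is clear; the schedule has no overlaps.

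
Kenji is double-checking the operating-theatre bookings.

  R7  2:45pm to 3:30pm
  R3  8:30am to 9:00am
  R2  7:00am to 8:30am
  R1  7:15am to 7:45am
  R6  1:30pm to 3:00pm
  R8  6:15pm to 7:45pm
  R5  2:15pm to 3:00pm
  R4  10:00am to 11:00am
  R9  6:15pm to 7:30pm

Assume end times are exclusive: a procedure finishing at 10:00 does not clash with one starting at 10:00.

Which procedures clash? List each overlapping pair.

Two intervals overlap when each starts before the other ends.
Sorted by start: R2, R1, R3, R4, R6, R5, R7, R8, R9.
R1 starts before R2 ends → R2 and R1 overlap.
R3 starts exactly when R2 ends (back-to-back, no overlap); R2 is clear from here.
R3 starts after R1 ends; R1 is clear from here.
R4 starts after R3 ends; R3 is clear from here.
R6 starts after R4 ends; R4 is clear from here.
R5 starts before R6 ends → R6 and R5 overlap.
R7 starts before R6 ends → R6 and R7 overlap.
R8 starts after R6 ends; R6 is clear from here.
R7 starts before R5 ends → R5 and R7 overlap.
R8 starts after R5 ends; R5 is clear from here.
R8 starts after R7 ends; R7 is clear from here.
R9 starts before R8 ends → R8 and R9 overlap.

R1 & R2, R5 & R6, R5 & R7, R6 & R7, R8 & R9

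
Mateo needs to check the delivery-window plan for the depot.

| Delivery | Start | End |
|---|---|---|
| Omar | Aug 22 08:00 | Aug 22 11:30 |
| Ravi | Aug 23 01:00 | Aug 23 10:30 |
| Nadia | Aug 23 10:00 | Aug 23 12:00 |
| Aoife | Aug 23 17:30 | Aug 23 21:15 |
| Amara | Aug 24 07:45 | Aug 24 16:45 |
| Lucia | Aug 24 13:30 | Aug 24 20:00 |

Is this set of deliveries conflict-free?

Check each pair: they overlap iff neither finishes before the other starts.
Sorted by start: Omar, Ravi, Nadia, Aoife, Amara, Lucia.
Ravi starts after Omar ends — done with Omar.
Nadia starts before Ravi ends → Ravi and Nadia overlap.
That's a conflict, so the schedule is not conflict-free.

No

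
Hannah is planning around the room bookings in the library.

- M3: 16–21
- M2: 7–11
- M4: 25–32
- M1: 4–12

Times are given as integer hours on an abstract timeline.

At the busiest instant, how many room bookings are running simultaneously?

Sort all start/end points and keep a running count:
4 start M1 → 1
7 start M2 → 2
11 end M2 → 1
12 end M1 → 0
16 start M3 → 1
21 end M3 → 0
25 start M4 → 1
32 end M4 → 0
Peak is 2, at 7 (M1, M2).

2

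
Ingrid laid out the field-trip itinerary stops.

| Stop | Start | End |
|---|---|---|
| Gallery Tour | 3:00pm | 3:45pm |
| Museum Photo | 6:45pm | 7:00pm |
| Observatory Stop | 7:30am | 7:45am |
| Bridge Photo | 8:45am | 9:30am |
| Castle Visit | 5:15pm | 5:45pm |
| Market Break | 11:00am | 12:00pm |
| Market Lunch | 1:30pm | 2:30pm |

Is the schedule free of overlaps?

Sorted by start: Observatory Stop, Bridge Photo, Market Break, Market Lunch, Gallery Tour, Castle Visit, Museum Photo.
Bridge Photo starts after Observatory Stop ends, so nothing later overlaps Observatory Stop either.
Market Break starts after Bridge Photo ends, so nothing later overlaps Bridge Photo either.
Market Lunch starts after Market Break ends, so nothing later overlaps Market Break either.
Gallery Tour starts after Market Lunch ends, so nothing later overlaps Market Lunch either.
Castle Visit starts after Gallery Tour ends, so nothing later overlaps Gallery Tour either.
Museum Photo starts after Castle Visit ends.
Every pair is clear; the schedule has no overlaps.

Yes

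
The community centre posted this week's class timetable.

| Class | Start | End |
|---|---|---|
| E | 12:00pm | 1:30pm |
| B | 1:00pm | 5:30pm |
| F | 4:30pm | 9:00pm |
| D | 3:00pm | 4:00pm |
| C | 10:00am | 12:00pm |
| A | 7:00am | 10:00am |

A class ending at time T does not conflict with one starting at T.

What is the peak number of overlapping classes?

Walk through starts and ends in time order (an end at T is processed before a start at T):
7:00am start A → 1
10:00am end A → 0
10:00am start C → 1
12:00pm end C → 0
12:00pm start E → 1
1:00pm start B → 2
1:30pm end E → 1
3:00pm start D → 2
4:00pm end D → 1
4:30pm start F → 2
5:30pm end B → 1
9:00pm end F → 0
Peak is 2, at 1:00pm (B, E).

2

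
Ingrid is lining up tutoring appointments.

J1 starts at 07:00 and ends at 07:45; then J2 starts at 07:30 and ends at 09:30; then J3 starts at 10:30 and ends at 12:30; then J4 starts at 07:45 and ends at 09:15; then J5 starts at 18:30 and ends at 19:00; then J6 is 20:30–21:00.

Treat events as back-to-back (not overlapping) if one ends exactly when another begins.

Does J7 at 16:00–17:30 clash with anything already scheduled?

No — it doesn't clash with anything

J1: ends 07:45 at or before J7 starts 16:00 → clear.
J2: ends 09:30 at or before J7 starts 16:00 → clear.
J4: ends 09:15 at or before J7 starts 16:00 → clear.
J3: ends 12:30 at or before J7 starts 16:00 → clear.
J5: starts 18:30 at or after J7 ends 17:30 → clear.
J6: starts 20:30 at or after J7 ends 17:30 → clear.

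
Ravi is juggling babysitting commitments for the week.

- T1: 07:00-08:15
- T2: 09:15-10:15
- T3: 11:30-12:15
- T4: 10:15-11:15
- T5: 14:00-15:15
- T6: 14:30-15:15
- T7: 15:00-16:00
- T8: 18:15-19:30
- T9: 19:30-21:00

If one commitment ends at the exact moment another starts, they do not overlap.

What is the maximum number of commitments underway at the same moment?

3

Walk through starts and ends in time order (an end at T is processed before a start at T):
07:00 start T1 → 1
08:15 end T1 → 0
09:15 start T2 → 1
10:15 end T2 → 0
10:15 start T4 → 1
11:15 end T4 → 0
11:30 start T3 → 1
12:15 end T3 → 0
14:00 start T5 → 1
14:30 start T6 → 2
15:00 start T7 → 3
15:15 end T5 → 2
15:15 end T6 → 1
16:00 end T7 → 0
18:15 start T8 → 1
19:30 end T8 → 0
19:30 start T9 → 1
21:00 end T9 → 0
Peak is 3, at 15:00 (T5, T6, T7).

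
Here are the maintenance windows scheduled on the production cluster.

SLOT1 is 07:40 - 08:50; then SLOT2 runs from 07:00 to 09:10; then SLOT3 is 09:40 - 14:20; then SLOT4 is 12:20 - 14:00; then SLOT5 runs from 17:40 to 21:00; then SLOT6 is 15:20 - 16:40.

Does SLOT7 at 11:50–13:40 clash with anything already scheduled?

SLOT2: ends 09:10 at or before SLOT7 starts 11:50 → clear.
SLOT1: ends 08:50 at or before SLOT7 starts 11:50 → clear.
SLOT3: starts 09:40 before SLOT7 ends 13:40, and ends 14:20 after SLOT7 starts 11:50 → overlap.
SLOT4: starts 12:20 before SLOT7 ends 13:40, and ends 14:00 after SLOT7 starts 11:50 → overlap.
SLOT6: starts 15:20 at or after SLOT7 ends 13:40 → clear.
SLOT5: starts 17:40 at or after SLOT7 ends 13:40 → clear.
SLOT7 overlaps SLOT3, SLOT4.

Yes — it overlaps SLOT3, SLOT4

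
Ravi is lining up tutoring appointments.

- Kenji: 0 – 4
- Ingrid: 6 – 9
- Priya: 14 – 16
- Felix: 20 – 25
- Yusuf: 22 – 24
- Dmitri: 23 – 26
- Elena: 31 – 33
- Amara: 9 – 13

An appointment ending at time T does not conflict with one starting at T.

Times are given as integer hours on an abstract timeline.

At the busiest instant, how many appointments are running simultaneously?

3

Sort all start/end points and keep a running count:
0 start Kenji → 1
4 end Kenji → 0
6 start Ingrid → 1
9 end Ingrid → 0
9 start Amara → 1
13 end Amara → 0
14 start Priya → 1
16 end Priya → 0
20 start Felix → 1
22 start Yusuf → 2
23 start Dmitri → 3
24 end Yusuf → 2
25 end Felix → 1
26 end Dmitri → 0
31 start Elena → 1
33 end Elena → 0
Peak is 3, at 23 (Dmitri, Felix, Yusuf).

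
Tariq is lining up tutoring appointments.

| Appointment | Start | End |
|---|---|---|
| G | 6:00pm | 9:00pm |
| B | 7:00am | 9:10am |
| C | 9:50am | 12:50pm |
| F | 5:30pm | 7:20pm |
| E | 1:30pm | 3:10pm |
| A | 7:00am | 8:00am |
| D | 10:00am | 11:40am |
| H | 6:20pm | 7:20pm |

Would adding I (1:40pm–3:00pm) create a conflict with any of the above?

Yes — it overlaps E

A: ends 8:00am at or before I starts 1:40pm → clear.
B: ends 9:10am at or before I starts 1:40pm → clear.
C: ends 12:50pm at or before I starts 1:40pm → clear.
D: ends 11:40am at or before I starts 1:40pm → clear.
E: starts 1:30pm before I ends 3:00pm, and ends 3:10pm after I starts 1:40pm → overlap.
F: starts 5:30pm at or after I ends 3:00pm → clear.
G: starts 6:00pm at or after I ends 3:00pm → clear.
H: starts 6:20pm at or after I ends 3:00pm → clear.
I overlaps E.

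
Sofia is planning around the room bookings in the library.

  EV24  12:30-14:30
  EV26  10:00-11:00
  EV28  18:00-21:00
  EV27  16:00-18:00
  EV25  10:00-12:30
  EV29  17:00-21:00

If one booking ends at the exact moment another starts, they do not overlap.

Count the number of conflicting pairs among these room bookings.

3

Two intervals overlap when each starts before the other ends.
Sorted by start: EV25, EV26, EV24, EV27, EV29, EV28.
EV26 starts before EV25 ends → EV25 and EV26 overlap.
EV24 starts exactly when EV25 ends (back-to-back, no overlap), so nothing later overlaps EV25 either.
EV24 starts after EV26 ends, so nothing later overlaps EV26 either.
EV27 starts after EV24 ends, so nothing later overlaps EV24 either.
EV29 starts before EV27 ends → EV27 and EV29 overlap.
EV28 starts exactly when EV27 ends (back-to-back, no overlap).
EV28 starts before EV29 ends → EV29 and EV28 overlap.
Overlapping pairs: EV25 & EV26, EV27 & EV29, EV28 & EV29 — 3 in total.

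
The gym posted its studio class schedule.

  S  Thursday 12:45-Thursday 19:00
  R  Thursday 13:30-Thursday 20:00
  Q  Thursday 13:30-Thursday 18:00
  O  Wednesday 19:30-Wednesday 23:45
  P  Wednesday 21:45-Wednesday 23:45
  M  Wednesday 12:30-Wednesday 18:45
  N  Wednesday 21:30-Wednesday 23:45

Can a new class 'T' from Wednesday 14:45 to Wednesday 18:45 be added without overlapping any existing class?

No — it overlaps M

M: starts Wednesday 12:30 before T ends Wednesday 18:45, and ends Wednesday 18:45 after T starts Wednesday 14:45 → overlap.
O: starts Wednesday 19:30 at or after T ends Wednesday 18:45 → clear.
N: starts Wednesday 21:30 at or after T ends Wednesday 18:45 → clear.
P: starts Wednesday 21:45 at or after T ends Wednesday 18:45 → clear.
S: starts Thursday 12:45 at or after T ends Wednesday 18:45 → clear.
Q: starts Thursday 13:30 at or after T ends Wednesday 18:45 → clear.
R: starts Thursday 13:30 at or after T ends Wednesday 18:45 → clear.
T overlaps M.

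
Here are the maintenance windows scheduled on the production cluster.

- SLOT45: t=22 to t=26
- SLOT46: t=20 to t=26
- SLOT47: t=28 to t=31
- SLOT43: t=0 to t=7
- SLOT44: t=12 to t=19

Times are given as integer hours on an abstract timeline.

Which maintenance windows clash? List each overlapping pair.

Sorted by start: SLOT43, SLOT44, SLOT46, SLOT45, SLOT47.
SLOT44 starts after SLOT43 ends, so SLOT43 has no further overlaps.
SLOT46 starts after SLOT44 ends, so SLOT44 has no further overlaps.
SLOT45 starts before SLOT46 ends → SLOT46 and SLOT45 overlap.
SLOT47 starts after SLOT46 ends.
SLOT47 starts after SLOT45 ends.

SLOT45 & SLOT46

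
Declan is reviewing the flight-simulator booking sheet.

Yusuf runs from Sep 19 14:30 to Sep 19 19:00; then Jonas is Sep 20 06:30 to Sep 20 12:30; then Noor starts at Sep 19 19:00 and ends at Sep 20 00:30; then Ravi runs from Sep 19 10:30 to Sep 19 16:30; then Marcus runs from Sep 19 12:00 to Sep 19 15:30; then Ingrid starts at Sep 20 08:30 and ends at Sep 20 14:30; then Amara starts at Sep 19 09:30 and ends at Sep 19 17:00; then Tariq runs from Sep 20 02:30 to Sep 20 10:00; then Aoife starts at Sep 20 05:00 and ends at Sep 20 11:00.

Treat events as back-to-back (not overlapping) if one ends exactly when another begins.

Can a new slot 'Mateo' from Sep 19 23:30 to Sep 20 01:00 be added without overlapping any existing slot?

Amara: ends Sep 19 17:00 at or before Mateo starts Sep 19 23:30 → clear.
Ravi: ends Sep 19 16:30 at or before Mateo starts Sep 19 23:30 → clear.
Marcus: ends Sep 19 15:30 at or before Mateo starts Sep 19 23:30 → clear.
Yusuf: ends Sep 19 19:00 at or before Mateo starts Sep 19 23:30 → clear.
Noor: starts Sep 19 19:00 before Mateo ends Sep 20 01:00, and ends Sep 20 00:30 after Mateo starts Sep 19 23:30 → overlap.
Tariq: starts Sep 20 02:30 at or after Mateo ends Sep 20 01:00 → clear.
Aoife: starts Sep 20 05:00 at or after Mateo ends Sep 20 01:00 → clear.
Jonas: starts Sep 20 06:30 at or after Mateo ends Sep 20 01:00 → clear.
Ingrid: starts Sep 20 08:30 at or after Mateo ends Sep 20 01:00 → clear.
Mateo overlaps Noor.

No — it overlaps Noor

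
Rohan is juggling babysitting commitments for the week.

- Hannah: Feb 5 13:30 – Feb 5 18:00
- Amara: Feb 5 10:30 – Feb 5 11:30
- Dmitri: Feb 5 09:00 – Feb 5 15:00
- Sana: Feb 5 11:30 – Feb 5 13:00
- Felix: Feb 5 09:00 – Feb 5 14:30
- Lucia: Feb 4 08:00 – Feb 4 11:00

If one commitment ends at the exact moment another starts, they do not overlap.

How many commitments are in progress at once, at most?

Sweep the timeline, counting +1 at each start and −1 at each end (ends before starts at a tie):
Feb 4 08:00 start Lucia → 1
Feb 4 11:00 end Lucia → 0
Feb 5 09:00 start Dmitri → 1
Feb 5 09:00 start Felix → 2
Feb 5 10:30 start Amara → 3
Feb 5 11:30 end Amara → 2
Feb 5 11:30 start Sana → 3
Feb 5 13:00 end Sana → 2
Feb 5 13:30 start Hannah → 3
Feb 5 14:30 end Felix → 2
Feb 5 15:00 end Dmitri → 1
Feb 5 18:00 end Hannah → 0
Peak is 3, at Feb 5 10:30 (Amara, Dmitri, Felix).

3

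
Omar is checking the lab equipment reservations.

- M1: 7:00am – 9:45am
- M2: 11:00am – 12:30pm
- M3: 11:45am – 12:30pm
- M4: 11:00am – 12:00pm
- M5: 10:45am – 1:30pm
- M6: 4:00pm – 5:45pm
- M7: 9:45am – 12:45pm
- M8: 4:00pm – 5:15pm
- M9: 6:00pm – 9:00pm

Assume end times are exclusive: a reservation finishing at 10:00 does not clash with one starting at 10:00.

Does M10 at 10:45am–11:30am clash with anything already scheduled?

M1: ends 9:45am at or before M10 starts 10:45am → clear.
M7: starts 9:45am before M10 ends 11:30am, and ends 12:45pm after M10 starts 10:45am → overlap.
M5: starts 10:45am before M10 ends 11:30am, and ends 1:30pm after M10 starts 10:45am → overlap.
M2: starts 11:00am before M10 ends 11:30am, and ends 12:30pm after M10 starts 10:45am → overlap.
M4: starts 11:00am before M10 ends 11:30am, and ends 12:00pm after M10 starts 10:45am → overlap.
M3: starts 11:45am at or after M10 ends 11:30am → clear.
M6: starts 4:00pm at or after M10 ends 11:30am → clear.
M8: starts 4:00pm at or after M10 ends 11:30am → clear.
M9: starts 6:00pm at or after M10 ends 11:30am → clear.
M10 overlaps M2, M4, M5, M7.

Yes — it overlaps M2, M4, M5, M7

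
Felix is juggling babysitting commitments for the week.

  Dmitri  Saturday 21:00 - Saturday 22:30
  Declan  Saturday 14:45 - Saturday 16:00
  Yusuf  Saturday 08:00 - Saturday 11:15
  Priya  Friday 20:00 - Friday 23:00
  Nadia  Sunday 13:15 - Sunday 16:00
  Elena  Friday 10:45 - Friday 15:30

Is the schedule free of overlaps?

Sorted by start: Elena, Priya, Yusuf, Declan, Dmitri, Nadia.
Priya starts after Elena ends, so Elena has no further overlaps.
Yusuf starts after Priya ends, so Priya has no further overlaps.
Declan starts after Yusuf ends, so Yusuf has no further overlaps.
Dmitri starts after Declan ends, so Declan has no further overlaps.
Nadia starts after Dmitri ends.
Every pair is clear; the schedule has no overlaps.

Yes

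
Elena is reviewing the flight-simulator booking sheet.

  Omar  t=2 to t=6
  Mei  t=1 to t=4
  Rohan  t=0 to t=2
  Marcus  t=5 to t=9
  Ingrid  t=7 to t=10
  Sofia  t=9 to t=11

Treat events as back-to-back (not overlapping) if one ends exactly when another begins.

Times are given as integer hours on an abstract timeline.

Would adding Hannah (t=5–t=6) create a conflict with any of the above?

Yes — it overlaps Marcus, Omar

Rohan: ends t=2 at or before Hannah starts t=5 → clear.
Mei: ends t=4 at or before Hannah starts t=5 → clear.
Omar: starts t=2 before Hannah ends t=6, and ends t=6 after Hannah starts t=5 → overlap.
Marcus: starts t=5 before Hannah ends t=6, and ends t=9 after Hannah starts t=5 → overlap.
Ingrid: starts t=7 at or after Hannah ends t=6 → clear.
Sofia: starts t=9 at or after Hannah ends t=6 → clear.
Hannah overlaps Omar, Marcus.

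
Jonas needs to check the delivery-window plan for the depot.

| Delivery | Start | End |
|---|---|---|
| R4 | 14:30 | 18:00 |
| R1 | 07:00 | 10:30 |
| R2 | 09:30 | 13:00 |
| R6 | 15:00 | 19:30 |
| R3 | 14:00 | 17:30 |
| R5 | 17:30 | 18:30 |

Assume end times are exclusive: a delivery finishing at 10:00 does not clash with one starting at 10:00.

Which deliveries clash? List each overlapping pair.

Sorted by start: R1, R2, R3, R4, R6, R5.
R2 starts before R1 ends → R1 and R2 overlap.
R3 starts after R1 ends — done with R1.
R3 starts after R2 ends — done with R2.
R4 starts before R3 ends → R3 and R4 overlap.
R6 starts before R3 ends → R3 and R6 overlap.
R5 starts exactly when R3 ends (back-to-back, no overlap).
R6 starts before R4 ends → R4 and R6 overlap.
R5 starts before R4 ends → R4 and R5 overlap.
R5 starts before R6 ends → R6 and R5 overlap.

R1 & R2, R3 & R4, R3 & R6, R4 & R5, R4 & R6, R5 & R6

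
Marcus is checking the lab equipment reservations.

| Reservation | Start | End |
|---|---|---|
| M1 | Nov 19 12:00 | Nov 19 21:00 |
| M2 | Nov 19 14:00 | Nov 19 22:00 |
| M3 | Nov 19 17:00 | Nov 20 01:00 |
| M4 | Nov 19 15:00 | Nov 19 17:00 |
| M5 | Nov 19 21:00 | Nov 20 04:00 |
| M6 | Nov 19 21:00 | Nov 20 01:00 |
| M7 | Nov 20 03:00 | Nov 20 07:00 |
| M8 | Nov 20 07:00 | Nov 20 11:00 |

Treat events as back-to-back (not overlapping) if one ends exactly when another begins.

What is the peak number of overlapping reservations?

Sort all start/end points and keep a running count:
Nov 19 12:00 start M1 → 1
Nov 19 14:00 start M2 → 2
Nov 19 15:00 start M4 → 3
Nov 19 17:00 end M4 → 2
Nov 19 17:00 start M3 → 3
Nov 19 21:00 end M1 → 2
Nov 19 21:00 start M5 → 3
Nov 19 21:00 start M6 → 4
Nov 19 22:00 end M2 → 3
Nov 20 01:00 end M3 → 2
Nov 20 01:00 end M6 → 1
Nov 20 03:00 start M7 → 2
Nov 20 04:00 end M5 → 1
Nov 20 07:00 end M7 → 0
Nov 20 07:00 start M8 → 1
Nov 20 11:00 end M8 → 0
Peak is 4, at Nov 19 21:00 (M2, M3, M5, M6).

4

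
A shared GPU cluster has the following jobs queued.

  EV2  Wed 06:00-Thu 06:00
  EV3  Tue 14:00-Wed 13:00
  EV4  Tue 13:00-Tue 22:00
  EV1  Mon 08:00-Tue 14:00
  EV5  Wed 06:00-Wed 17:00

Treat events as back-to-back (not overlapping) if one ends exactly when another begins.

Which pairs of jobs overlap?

Check each pair: they overlap iff neither finishes before the other starts.
Sorted by start: EV1, EV4, EV3, EV2, EV5.
EV4 starts before EV1 ends → EV1 and EV4 overlap.
EV3 starts exactly when EV1 ends (back-to-back, no overlap), so EV1 has no further overlaps.
EV3 starts before EV4 ends → EV4 and EV3 overlap.
EV2 starts after EV4 ends, so EV4 has no further overlaps.
EV2 starts before EV3 ends → EV3 and EV2 overlap.
EV5 starts before EV3 ends → EV3 and EV5 overlap.
EV5 starts before EV2 ends → EV2 and EV5 overlap.

EV1 & EV4, EV2 & EV3, EV2 & EV5, EV3 & EV4, EV3 & EV5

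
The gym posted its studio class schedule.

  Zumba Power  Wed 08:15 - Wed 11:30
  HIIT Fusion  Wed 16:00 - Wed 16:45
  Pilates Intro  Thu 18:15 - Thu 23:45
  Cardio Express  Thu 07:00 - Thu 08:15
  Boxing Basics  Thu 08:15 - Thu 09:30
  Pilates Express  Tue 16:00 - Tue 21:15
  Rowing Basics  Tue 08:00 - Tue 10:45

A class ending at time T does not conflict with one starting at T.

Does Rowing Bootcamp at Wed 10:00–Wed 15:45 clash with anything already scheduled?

Rowing Basics: ends Tue 10:45 at or before Rowing Bootcamp starts Wed 10:00 → clear.
Pilates Express: ends Tue 21:15 at or before Rowing Bootcamp starts Wed 10:00 → clear.
Zumba Power: starts Wed 08:15 before Rowing Bootcamp ends Wed 15:45, and ends Wed 11:30 after Rowing Bootcamp starts Wed 10:00 → overlap.
HIIT Fusion: starts Wed 16:00 at or after Rowing Bootcamp ends Wed 15:45 → clear.
Cardio Express: starts Thu 07:00 at or after Rowing Bootcamp ends Wed 15:45 → clear.
Boxing Basics: starts Thu 08:15 at or after Rowing Bootcamp ends Wed 15:45 → clear.
Pilates Intro: starts Thu 18:15 at or after Rowing Bootcamp ends Wed 15:45 → clear.
Rowing Bootcamp overlaps Zumba Power.

Yes — it overlaps Zumba Power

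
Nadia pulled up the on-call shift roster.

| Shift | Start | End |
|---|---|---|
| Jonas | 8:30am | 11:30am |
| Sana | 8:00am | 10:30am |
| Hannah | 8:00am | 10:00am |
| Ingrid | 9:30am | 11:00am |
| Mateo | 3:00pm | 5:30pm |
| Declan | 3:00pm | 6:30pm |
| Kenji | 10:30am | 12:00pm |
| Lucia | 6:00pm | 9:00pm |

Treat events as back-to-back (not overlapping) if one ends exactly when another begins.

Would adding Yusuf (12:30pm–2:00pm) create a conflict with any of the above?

No — it doesn't clash with anything

Sana: ends 10:30am at or before Yusuf starts 12:30pm → clear.
Hannah: ends 10:00am at or before Yusuf starts 12:30pm → clear.
Jonas: ends 11:30am at or before Yusuf starts 12:30pm → clear.
Ingrid: ends 11:00am at or before Yusuf starts 12:30pm → clear.
Kenji: ends 12:00pm at or before Yusuf starts 12:30pm → clear.
Mateo: starts 3:00pm at or after Yusuf ends 2:00pm → clear.
Declan: starts 3:00pm at or after Yusuf ends 2:00pm → clear.
Lucia: starts 6:00pm at or after Yusuf ends 2:00pm → clear.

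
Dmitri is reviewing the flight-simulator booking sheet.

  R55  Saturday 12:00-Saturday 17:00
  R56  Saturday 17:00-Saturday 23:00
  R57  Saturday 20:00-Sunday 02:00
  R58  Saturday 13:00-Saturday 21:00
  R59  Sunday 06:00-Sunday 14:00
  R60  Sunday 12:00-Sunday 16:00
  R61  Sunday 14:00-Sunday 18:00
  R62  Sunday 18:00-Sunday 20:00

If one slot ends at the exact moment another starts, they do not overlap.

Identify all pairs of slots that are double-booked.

Check each pair: they overlap iff neither finishes before the other starts.
Sorted by start: R55, R58, R56, R57, R59, R60, R61, R62.
R58 starts before R55 ends → R55 and R58 overlap.
R56 starts exactly when R55 ends (back-to-back, no overlap) — done with R55.
R56 starts before R58 ends → R58 and R56 overlap.
R57 starts before R58 ends → R58 and R57 overlap.
R59 starts after R58 ends — done with R58.
R57 starts before R56 ends → R56 and R57 overlap.
R59 starts after R56 ends — done with R56.
R59 starts after R57 ends — done with R57.
R60 starts before R59 ends → R59 and R60 overlap.
R61 starts exactly when R59 ends (back-to-back, no overlap) — done with R59.
R61 starts before R60 ends → R60 and R61 overlap.
R62 starts after R60 ends.
R62 starts exactly when R61 ends (back-to-back, no overlap).

R55 & R58, R56 & R57, R56 & R58, R57 & R58, R59 & R60, R60 & R61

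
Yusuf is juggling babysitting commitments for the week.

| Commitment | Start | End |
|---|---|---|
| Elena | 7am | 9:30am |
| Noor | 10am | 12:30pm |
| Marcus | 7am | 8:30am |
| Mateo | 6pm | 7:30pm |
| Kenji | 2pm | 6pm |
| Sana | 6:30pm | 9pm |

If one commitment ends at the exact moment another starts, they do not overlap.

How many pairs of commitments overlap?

2

Sorted by start: Elena, Marcus, Noor, Kenji, Mateo, Sana.
Marcus starts before Elena ends → Elena and Marcus overlap.
Noor starts after Elena ends; Elena is clear from here.
Noor starts after Marcus ends; Marcus is clear from here.
Kenji starts after Noor ends; Noor is clear from here.
Mateo starts exactly when Kenji ends (back-to-back, no overlap); Kenji is clear from here.
Sana starts before Mateo ends → Mateo and Sana overlap.
Overlapping pairs: Elena & Marcus, Mateo & Sana — 2 in total.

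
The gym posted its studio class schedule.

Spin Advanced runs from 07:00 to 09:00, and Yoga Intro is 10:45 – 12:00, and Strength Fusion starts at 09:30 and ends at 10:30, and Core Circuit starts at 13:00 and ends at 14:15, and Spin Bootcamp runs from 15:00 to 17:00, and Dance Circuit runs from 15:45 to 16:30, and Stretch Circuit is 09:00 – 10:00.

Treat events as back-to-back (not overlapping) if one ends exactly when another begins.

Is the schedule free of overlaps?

Sorted by start: Spin Advanced, Stretch Circuit, Strength Fusion, Yoga Intro, Core Circuit, Spin Bootcamp, Dance Circuit.
Stretch Circuit starts exactly when Spin Advanced ends (back-to-back, no overlap) — done with Spin Advanced.
Strength Fusion starts before Stretch Circuit ends → Stretch Circuit and Strength Fusion overlap.
That's a conflict, so the schedule is not conflict-free.

No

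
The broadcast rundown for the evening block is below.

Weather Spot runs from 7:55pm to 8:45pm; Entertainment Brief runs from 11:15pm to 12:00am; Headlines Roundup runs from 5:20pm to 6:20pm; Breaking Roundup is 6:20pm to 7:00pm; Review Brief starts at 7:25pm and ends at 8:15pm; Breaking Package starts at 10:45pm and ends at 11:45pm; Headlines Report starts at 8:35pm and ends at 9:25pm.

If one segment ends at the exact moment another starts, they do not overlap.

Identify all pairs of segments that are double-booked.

Breaking Package & Entertainment Brief, Headlines Report & Weather Spot, Review Brief & Weather Spot

Sorted by start: Headlines Roundup, Breaking Roundup, Review Brief, Weather Spot, Headlines Report, Breaking Package, Entertainment Brief.
Breaking Roundup starts exactly when Headlines Roundup ends (back-to-back, no overlap) — done with Headlines Roundup.
Review Brief starts after Breaking Roundup ends — done with Breaking Roundup.
Weather Spot starts before Review Brief ends → Review Brief and Weather Spot overlap.
Headlines Report starts after Review Brief ends — done with Review Brief.
Headlines Report starts before Weather Spot ends → Weather Spot and Headlines Report overlap.
Breaking Package starts after Weather Spot ends — done with Weather Spot.
Breaking Package starts after Headlines Report ends — done with Headlines Report.
Entertainment Brief starts before Breaking Package ends → Breaking Package and Entertainment Brief overlap.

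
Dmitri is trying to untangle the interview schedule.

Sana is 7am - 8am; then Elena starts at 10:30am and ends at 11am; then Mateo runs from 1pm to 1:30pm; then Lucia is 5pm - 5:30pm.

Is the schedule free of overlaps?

Two intervals overlap when each starts before the other ends.
Sorted by start: Sana, Elena, Mateo, Lucia.
Elena starts after Sana ends, so Sana has no further overlaps.
Mateo starts after Elena ends, so Elena has no further overlaps.
Lucia starts after Mateo ends.
Every pair is clear; the schedule has no overlaps.

Yes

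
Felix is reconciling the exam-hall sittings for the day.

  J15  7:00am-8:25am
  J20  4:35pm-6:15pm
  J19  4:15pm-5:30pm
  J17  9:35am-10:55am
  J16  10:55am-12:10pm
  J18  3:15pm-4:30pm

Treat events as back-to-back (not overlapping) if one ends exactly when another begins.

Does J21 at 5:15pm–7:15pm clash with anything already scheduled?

J15: ends 8:25am at or before J21 starts 5:15pm → clear.
J17: ends 10:55am at or before J21 starts 5:15pm → clear.
J16: ends 12:10pm at or before J21 starts 5:15pm → clear.
J18: ends 4:30pm at or before J21 starts 5:15pm → clear.
J19: starts 4:15pm before J21 ends 7:15pm, and ends 5:30pm after J21 starts 5:15pm → overlap.
J20: starts 4:35pm before J21 ends 7:15pm, and ends 6:15pm after J21 starts 5:15pm → overlap.
J21 overlaps J19, J20.

Yes — it overlaps J19, J20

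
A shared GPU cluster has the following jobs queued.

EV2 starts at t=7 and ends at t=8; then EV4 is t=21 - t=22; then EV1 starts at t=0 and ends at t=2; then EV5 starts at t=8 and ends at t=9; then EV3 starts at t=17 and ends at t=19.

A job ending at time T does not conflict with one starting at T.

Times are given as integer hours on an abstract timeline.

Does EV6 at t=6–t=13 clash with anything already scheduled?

EV1: ends t=2 at or before EV6 starts t=6 → clear.
EV2: starts t=7 before EV6 ends t=13, and ends t=8 after EV6 starts t=6 → overlap.
EV5: starts t=8 before EV6 ends t=13, and ends t=9 after EV6 starts t=6 → overlap.
EV3: starts t=17 at or after EV6 ends t=13 → clear.
EV4: starts t=21 at or after EV6 ends t=13 → clear.
EV6 overlaps EV2, EV5.

Yes — it overlaps EV2, EV5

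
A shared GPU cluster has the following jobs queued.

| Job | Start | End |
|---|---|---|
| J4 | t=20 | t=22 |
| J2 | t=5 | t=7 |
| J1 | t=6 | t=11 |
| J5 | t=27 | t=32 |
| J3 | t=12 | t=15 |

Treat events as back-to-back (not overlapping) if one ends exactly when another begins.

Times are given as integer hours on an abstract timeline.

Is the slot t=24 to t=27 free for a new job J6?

J2: ends t=7 at or before J6 starts t=24 → clear.
J1: ends t=11 at or before J6 starts t=24 → clear.
J3: ends t=15 at or before J6 starts t=24 → clear.
J4: ends t=22 at or before J6 starts t=24 → clear.
J5: starts t=27 at or after J6 ends t=27 → clear.

Yes — the slot is free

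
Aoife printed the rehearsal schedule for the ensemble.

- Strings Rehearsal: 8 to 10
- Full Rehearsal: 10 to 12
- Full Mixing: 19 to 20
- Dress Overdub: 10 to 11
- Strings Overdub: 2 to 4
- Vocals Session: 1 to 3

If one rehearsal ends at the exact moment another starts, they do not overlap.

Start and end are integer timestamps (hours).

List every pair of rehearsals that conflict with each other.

Dress Overdub & Full Rehearsal, Strings Overdub & Vocals Session

Sorted by start: Vocals Session, Strings Overdub, Strings Rehearsal, Dress Overdub, Full Rehearsal, Full Mixing.
Strings Overdub starts before Vocals Session ends → Vocals Session and Strings Overdub overlap.
Strings Rehearsal starts after Vocals Session ends, so Vocals Session has no further overlaps.
Strings Rehearsal starts after Strings Overdub ends, so Strings Overdub has no further overlaps.
Dress Overdub starts exactly when Strings Rehearsal ends (back-to-back, no overlap), so Strings Rehearsal has no further overlaps.
Full Rehearsal starts before Dress Overdub ends → Dress Overdub and Full Rehearsal overlap.
Full Mixing starts after Dress Overdub ends.
Full Mixing starts after Full Rehearsal ends.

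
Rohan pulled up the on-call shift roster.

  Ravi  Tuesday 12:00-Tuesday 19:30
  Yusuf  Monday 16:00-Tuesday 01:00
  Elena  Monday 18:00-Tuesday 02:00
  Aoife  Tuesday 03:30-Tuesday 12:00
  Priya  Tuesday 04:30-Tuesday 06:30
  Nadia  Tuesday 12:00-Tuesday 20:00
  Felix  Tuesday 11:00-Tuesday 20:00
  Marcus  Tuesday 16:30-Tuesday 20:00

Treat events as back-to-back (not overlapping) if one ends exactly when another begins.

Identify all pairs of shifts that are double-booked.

Sorted by start: Yusuf, Elena, Aoife, Priya, Felix, Ravi, Nadia, Marcus.
Elena starts before Yusuf ends → Yusuf and Elena overlap.
Aoife starts after Yusuf ends; Yusuf is clear from here.
Aoife starts after Elena ends; Elena is clear from here.
Priya starts before Aoife ends → Aoife and Priya overlap.
Felix starts before Aoife ends → Aoife and Felix overlap.
Ravi starts exactly when Aoife ends (back-to-back, no overlap); Aoife is clear from here.
Felix starts after Priya ends; Priya is clear from here.
Ravi starts before Felix ends → Felix and Ravi overlap.
Nadia starts before Felix ends → Felix and Nadia overlap.
Marcus starts before Felix ends → Felix and Marcus overlap.
Nadia starts before Ravi ends → Ravi and Nadia overlap.
Marcus starts before Ravi ends → Ravi and Marcus overlap.
Marcus starts before Nadia ends → Nadia and Marcus overlap.

Aoife & Felix, Aoife & Priya, Elena & Yusuf, Felix & Marcus, Felix & Nadia, Felix & Ravi, Marcus & Nadia, Marcus & Ravi, Nadia & Ravi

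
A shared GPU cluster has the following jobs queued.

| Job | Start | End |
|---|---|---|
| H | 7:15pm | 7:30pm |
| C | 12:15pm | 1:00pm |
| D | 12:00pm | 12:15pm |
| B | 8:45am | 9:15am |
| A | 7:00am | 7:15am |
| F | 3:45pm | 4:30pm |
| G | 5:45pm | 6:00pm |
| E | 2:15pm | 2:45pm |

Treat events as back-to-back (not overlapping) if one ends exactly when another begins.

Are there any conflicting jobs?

Sorted by start: A, B, D, C, E, F, G, H.
B starts after A ends, so nothing later overlaps A either.
D starts after B ends, so nothing later overlaps B either.
C starts exactly when D ends (back-to-back, no overlap), so nothing later overlaps D either.
E starts after C ends, so nothing later overlaps C either.
F starts after E ends, so nothing later overlaps E either.
G starts after F ends, so nothing later overlaps F either.
H starts after G ends.
Every pair is clear; the schedule has no overlaps.

No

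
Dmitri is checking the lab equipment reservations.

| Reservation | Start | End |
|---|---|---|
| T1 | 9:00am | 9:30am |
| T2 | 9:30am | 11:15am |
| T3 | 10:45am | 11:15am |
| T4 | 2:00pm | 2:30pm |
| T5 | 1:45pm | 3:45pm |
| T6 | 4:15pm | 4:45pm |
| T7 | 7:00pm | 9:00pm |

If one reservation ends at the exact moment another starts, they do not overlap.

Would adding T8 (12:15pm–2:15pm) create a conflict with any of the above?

T1: ends 9:30am at or before T8 starts 12:15pm → clear.
T2: ends 11:15am at or before T8 starts 12:15pm → clear.
T3: ends 11:15am at or before T8 starts 12:15pm → clear.
T5: starts 1:45pm before T8 ends 2:15pm, and ends 3:45pm after T8 starts 12:15pm → overlap.
T4: starts 2:00pm before T8 ends 2:15pm, and ends 2:30pm after T8 starts 12:15pm → overlap.
T6: starts 4:15pm at or after T8 ends 2:15pm → clear.
T7: starts 7:00pm at or after T8 ends 2:15pm → clear.
T8 overlaps T4, T5.

Yes — it overlaps T4, T5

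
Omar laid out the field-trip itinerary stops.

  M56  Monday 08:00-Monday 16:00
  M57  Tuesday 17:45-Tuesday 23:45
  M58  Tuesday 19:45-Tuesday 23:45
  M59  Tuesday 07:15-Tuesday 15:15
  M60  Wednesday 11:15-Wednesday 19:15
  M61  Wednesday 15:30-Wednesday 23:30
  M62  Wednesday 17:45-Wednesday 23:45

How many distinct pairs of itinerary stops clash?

Sorted by start: M56, M59, M57, M58, M60, M61, M62.
M59 starts after M56 ends, so M56 has no further overlaps.
M57 starts after M59 ends, so M59 has no further overlaps.
M58 starts before M57 ends → M57 and M58 overlap.
M60 starts after M57 ends, so M57 has no further overlaps.
M60 starts after M58 ends, so M58 has no further overlaps.
M61 starts before M60 ends → M60 and M61 overlap.
M62 starts before M60 ends → M60 and M62 overlap.
M62 starts before M61 ends → M61 and M62 overlap.
Overlapping pairs: M57 & M58, M60 & M61, M60 & M62, M61 & M62 — 4 in total.

4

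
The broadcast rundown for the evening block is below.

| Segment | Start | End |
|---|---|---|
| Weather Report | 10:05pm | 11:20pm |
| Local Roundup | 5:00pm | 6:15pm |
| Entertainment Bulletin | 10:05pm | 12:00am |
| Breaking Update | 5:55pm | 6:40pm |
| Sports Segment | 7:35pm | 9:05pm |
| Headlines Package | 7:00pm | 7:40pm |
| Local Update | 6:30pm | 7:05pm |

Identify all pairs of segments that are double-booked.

Breaking Update & Local Roundup, Breaking Update & Local Update, Entertainment Bulletin & Weather Report, Headlines Package & Local Update, Headlines Package & Sports Segment

Sorted by start: Local Roundup, Breaking Update, Local Update, Headlines Package, Sports Segment, Weather Report, Entertainment Bulletin.
Breaking Update starts before Local Roundup ends → Local Roundup and Breaking Update overlap.
Local Update starts after Local Roundup ends, so Local Roundup has no further overlaps.
Local Update starts before Breaking Update ends → Breaking Update and Local Update overlap.
Headlines Package starts after Breaking Update ends, so Breaking Update has no further overlaps.
Headlines Package starts before Local Update ends → Local Update and Headlines Package overlap.
Sports Segment starts after Local Update ends, so Local Update has no further overlaps.
Sports Segment starts before Headlines Package ends → Headlines Package and Sports Segment overlap.
Weather Report starts after Headlines Package ends, so Headlines Package has no further overlaps.
Weather Report starts after Sports Segment ends, so Sports Segment has no further overlaps.
Entertainment Bulletin starts before Weather Report ends → Weather Report and Entertainment Bulletin overlap.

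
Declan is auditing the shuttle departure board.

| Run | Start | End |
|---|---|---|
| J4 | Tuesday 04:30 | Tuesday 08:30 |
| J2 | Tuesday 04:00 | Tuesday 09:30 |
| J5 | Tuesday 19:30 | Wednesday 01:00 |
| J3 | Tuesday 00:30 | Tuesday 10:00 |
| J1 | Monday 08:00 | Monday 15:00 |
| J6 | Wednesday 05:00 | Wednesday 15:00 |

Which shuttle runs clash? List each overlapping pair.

J2 & J3, J2 & J4, J3 & J4

Two intervals overlap when each starts before the other ends.
Sorted by start: J1, J3, J2, J4, J5, J6.
J3 starts after J1 ends — done with J1.
J2 starts before J3 ends → J3 and J2 overlap.
J4 starts before J3 ends → J3 and J4 overlap.
J5 starts after J3 ends — done with J3.
J4 starts before J2 ends → J2 and J4 overlap.
J5 starts after J2 ends — done with J2.
J5 starts after J4 ends — done with J4.
J6 starts after J5 ends.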